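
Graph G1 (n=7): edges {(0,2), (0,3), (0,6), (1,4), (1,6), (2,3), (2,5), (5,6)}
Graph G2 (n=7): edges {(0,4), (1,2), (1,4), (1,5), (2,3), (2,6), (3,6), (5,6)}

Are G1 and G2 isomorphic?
Yes, isomorphic

The graphs are isomorphic.
One valid mapping φ: V(G1) → V(G2): 0→2, 1→4, 2→6, 3→3, 4→0, 5→5, 6→1

Verify φ preserves adjacency — for each edge of G1, its image is an edge of G2:
  (0,2) → (φ(0),φ(2)) = (2,6) ∈ E(G2) ✓
  (0,3) → (φ(0),φ(3)) = (2,3) ∈ E(G2) ✓
  (0,6) → (φ(0),φ(6)) = (1,2) ∈ E(G2) ✓
  (1,4) → (φ(1),φ(4)) = (0,4) ∈ E(G2) ✓
  (1,6) → (φ(1),φ(6)) = (1,4) ∈ E(G2) ✓
  (2,3) → (φ(2),φ(3)) = (3,6) ∈ E(G2) ✓
  (2,5) → (φ(2),φ(5)) = (5,6) ∈ E(G2) ✓
  (5,6) → (φ(5),φ(6)) = (1,5) ∈ E(G2) ✓
All 8 edges of G1 map to edges of G2, and |E(G1)| = |E(G2)| = 8, so φ is a bijection on edges as well as vertices. Hence G1 ≅ G2.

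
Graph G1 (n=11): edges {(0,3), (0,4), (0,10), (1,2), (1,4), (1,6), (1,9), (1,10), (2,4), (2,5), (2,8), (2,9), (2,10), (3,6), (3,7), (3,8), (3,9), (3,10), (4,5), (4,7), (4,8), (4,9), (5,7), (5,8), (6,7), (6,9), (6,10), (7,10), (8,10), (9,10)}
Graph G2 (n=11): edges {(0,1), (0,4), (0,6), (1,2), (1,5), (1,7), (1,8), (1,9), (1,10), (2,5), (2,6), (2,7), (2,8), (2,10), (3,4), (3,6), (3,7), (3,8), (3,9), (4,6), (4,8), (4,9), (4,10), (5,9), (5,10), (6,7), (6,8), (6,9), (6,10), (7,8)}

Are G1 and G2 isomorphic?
Yes, isomorphic

The graphs are isomorphic.
One valid mapping φ: V(G1) → V(G2): 0→0, 1→7, 2→2, 3→4, 4→1, 5→5, 6→3, 7→9, 8→10, 9→8, 10→6

Verify φ preserves adjacency — for each edge of G1, its image is an edge of G2:
  (0,3) → (φ(0),φ(3)) = (0,4) ∈ E(G2) ✓
  (0,4) → (φ(0),φ(4)) = (0,1) ∈ E(G2) ✓
  (0,10) → (φ(0),φ(10)) = (0,6) ∈ E(G2) ✓
  (1,2) → (φ(1),φ(2)) = (2,7) ∈ E(G2) ✓
  (1,4) → (φ(1),φ(4)) = (1,7) ∈ E(G2) ✓
  (1,6) → (φ(1),φ(6)) = (3,7) ∈ E(G2) ✓
  (1,9) → (φ(1),φ(9)) = (7,8) ∈ E(G2) ✓
  (1,10) → (φ(1),φ(10)) = (6,7) ∈ E(G2) ✓
  (2,4) → (φ(2),φ(4)) = (1,2) ∈ E(G2) ✓
  (2,5) → (φ(2),φ(5)) = (2,5) ∈ E(G2) ✓
  (2,8) → (φ(2),φ(8)) = (2,10) ∈ E(G2) ✓
  (2,9) → (φ(2),φ(9)) = (2,8) ∈ E(G2) ✓
  (2,10) → (φ(2),φ(10)) = (2,6) ∈ E(G2) ✓
  (3,6) → (φ(3),φ(6)) = (3,4) ∈ E(G2) ✓
  (3,7) → (φ(3),φ(7)) = (4,9) ∈ E(G2) ✓
  (3,8) → (φ(3),φ(8)) = (4,10) ∈ E(G2) ✓
  (3,9) → (φ(3),φ(9)) = (4,8) ∈ E(G2) ✓
  (3,10) → (φ(3),φ(10)) = (4,6) ∈ E(G2) ✓
  (4,5) → (φ(4),φ(5)) = (1,5) ∈ E(G2) ✓
  (4,7) → (φ(4),φ(7)) = (1,9) ∈ E(G2) ✓
  (4,8) → (φ(4),φ(8)) = (1,10) ∈ E(G2) ✓
  (4,9) → (φ(4),φ(9)) = (1,8) ∈ E(G2) ✓
  (5,7) → (φ(5),φ(7)) = (5,9) ∈ E(G2) ✓
  (5,8) → (φ(5),φ(8)) = (5,10) ∈ E(G2) ✓
  (6,7) → (φ(6),φ(7)) = (3,9) ∈ E(G2) ✓
  (6,9) → (φ(6),φ(9)) = (3,8) ∈ E(G2) ✓
  (6,10) → (φ(6),φ(10)) = (3,6) ∈ E(G2) ✓
  (7,10) → (φ(7),φ(10)) = (6,9) ∈ E(G2) ✓
  (8,10) → (φ(8),φ(10)) = (6,10) ∈ E(G2) ✓
  (9,10) → (φ(9),φ(10)) = (6,8) ∈ E(G2) ✓
All 30 edges of G1 map to edges of G2, and |E(G1)| = |E(G2)| = 30, so φ is a bijection on edges as well as vertices. Hence G1 ≅ G2.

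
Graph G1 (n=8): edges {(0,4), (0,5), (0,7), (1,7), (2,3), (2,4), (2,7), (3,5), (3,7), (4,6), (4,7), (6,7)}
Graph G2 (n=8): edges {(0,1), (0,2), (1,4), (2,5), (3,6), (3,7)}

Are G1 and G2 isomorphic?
No, not isomorphic

The graphs are NOT isomorphic.

Connected components of G1: 1 component(s) with vertex sets [[0, 1, 2, 3, 4, 5, 6, 7]], sizes [8].
Connected components of G2: 2 component(s) with vertex sets [[3, 6, 7], [0, 1, 2, 4, 5]], sizes [3, 5].
The number of connected components (and the multiset of component sizes) is an isomorphism invariant — an isomorphism maps each component of G1 bijectively onto a component of G2. Since G1 has 1 component(s) and G2 has 2, they cannot be isomorphic.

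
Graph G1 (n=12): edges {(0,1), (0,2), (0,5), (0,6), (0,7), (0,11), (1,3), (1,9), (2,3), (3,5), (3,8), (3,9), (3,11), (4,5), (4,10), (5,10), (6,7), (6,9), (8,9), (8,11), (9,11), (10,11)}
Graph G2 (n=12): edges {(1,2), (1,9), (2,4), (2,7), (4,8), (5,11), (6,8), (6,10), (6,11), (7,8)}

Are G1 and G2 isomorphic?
No, not isomorphic

The graphs are NOT isomorphic.

Connected components of G1: 1 component(s) with vertex sets [[0, 1, 2, 3, 4, 5, 6, 7, 8, 9, 10, 11]], sizes [12].
Connected components of G2: 3 component(s) with vertex sets [[0], [3], [1, 2, 4, 5, 6, 7, 8, 9, 10, 11]], sizes [1, 1, 10].
The number of connected components (and the multiset of component sizes) is an isomorphism invariant — an isomorphism maps each component of G1 bijectively onto a component of G2. Since G1 has 1 component(s) and G2 has 3, they cannot be isomorphic.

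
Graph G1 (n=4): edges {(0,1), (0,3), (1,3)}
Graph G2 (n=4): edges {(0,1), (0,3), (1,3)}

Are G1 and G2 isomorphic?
Yes, isomorphic

The graphs are isomorphic.
One valid mapping φ: V(G1) → V(G2): 0→0, 1→1, 2→2, 3→3

Verify φ preserves adjacency — for each edge of G1, its image is an edge of G2:
  (0,1) → (φ(0),φ(1)) = (0,1) ∈ E(G2) ✓
  (0,3) → (φ(0),φ(3)) = (0,3) ∈ E(G2) ✓
  (1,3) → (φ(1),φ(3)) = (1,3) ∈ E(G2) ✓
All 3 edges of G1 map to edges of G2, and |E(G1)| = |E(G2)| = 3, so φ is a bijection on edges as well as vertices. Hence G1 ≅ G2.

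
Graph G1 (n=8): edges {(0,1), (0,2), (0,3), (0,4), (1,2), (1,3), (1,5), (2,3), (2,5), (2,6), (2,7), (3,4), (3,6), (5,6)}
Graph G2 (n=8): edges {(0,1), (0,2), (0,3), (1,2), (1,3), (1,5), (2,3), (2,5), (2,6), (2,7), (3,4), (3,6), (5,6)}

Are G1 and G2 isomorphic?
No, not isomorphic

The graphs are NOT isomorphic.

Counting edges: G1 has 14 edge(s); G2 has 13 edge(s).
Edge count is an isomorphism invariant (a bijection on vertices induces a bijection on edges), so differing edge counts rule out isomorphism.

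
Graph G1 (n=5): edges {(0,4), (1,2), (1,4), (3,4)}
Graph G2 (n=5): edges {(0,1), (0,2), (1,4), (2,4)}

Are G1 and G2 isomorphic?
No, not isomorphic

The graphs are NOT isomorphic.

Connected components of G1: 1 component(s) with vertex sets [[0, 1, 2, 3, 4]], sizes [5].
Connected components of G2: 2 component(s) with vertex sets [[3], [0, 1, 2, 4]], sizes [1, 4].
The number of connected components (and the multiset of component sizes) is an isomorphism invariant — an isomorphism maps each component of G1 bijectively onto a component of G2. Since G1 has 1 component(s) and G2 has 2, they cannot be isomorphic.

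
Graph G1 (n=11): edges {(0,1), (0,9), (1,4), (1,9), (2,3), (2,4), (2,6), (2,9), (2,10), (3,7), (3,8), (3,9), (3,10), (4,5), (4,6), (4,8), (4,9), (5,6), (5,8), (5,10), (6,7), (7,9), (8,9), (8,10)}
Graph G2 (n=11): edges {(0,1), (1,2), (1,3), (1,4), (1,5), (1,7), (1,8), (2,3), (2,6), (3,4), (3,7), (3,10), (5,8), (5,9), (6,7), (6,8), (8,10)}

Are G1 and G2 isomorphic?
No, not isomorphic

The graphs are NOT isomorphic.

Degrees in G1: deg(0)=2, deg(1)=3, deg(2)=5, deg(3)=5, deg(4)=6, deg(5)=4, deg(6)=4, deg(7)=3, deg(8)=5, deg(9)=7, deg(10)=4.
Sorted degree sequence of G1: [7, 6, 5, 5, 5, 4, 4, 4, 3, 3, 2].
Degrees in G2: deg(0)=1, deg(1)=7, deg(2)=3, deg(3)=5, deg(4)=2, deg(5)=3, deg(6)=3, deg(7)=3, deg(8)=4, deg(9)=1, deg(10)=2.
Sorted degree sequence of G2: [7, 5, 4, 3, 3, 3, 3, 2, 2, 1, 1].
The (sorted) degree sequence is an isomorphism invariant, so since G1 and G2 have different degree sequences they cannot be isomorphic.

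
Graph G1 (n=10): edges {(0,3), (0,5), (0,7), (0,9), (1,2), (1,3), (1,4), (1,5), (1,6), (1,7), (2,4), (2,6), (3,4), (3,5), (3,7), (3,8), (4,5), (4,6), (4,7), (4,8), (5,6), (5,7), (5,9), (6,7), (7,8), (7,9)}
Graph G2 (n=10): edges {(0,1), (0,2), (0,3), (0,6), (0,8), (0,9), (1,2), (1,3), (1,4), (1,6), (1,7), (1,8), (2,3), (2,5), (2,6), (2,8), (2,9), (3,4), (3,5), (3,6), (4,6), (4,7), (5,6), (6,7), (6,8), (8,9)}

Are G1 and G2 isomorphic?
Yes, isomorphic

The graphs are isomorphic.
One valid mapping φ: V(G1) → V(G2): 0→4, 1→0, 2→9, 3→3, 4→2, 5→1, 6→8, 7→6, 8→5, 9→7

Verify φ preserves adjacency — for each edge of G1, its image is an edge of G2:
  (0,3) → (φ(0),φ(3)) = (3,4) ∈ E(G2) ✓
  (0,5) → (φ(0),φ(5)) = (1,4) ∈ E(G2) ✓
  (0,7) → (φ(0),φ(7)) = (4,6) ∈ E(G2) ✓
  (0,9) → (φ(0),φ(9)) = (4,7) ∈ E(G2) ✓
  (1,2) → (φ(1),φ(2)) = (0,9) ∈ E(G2) ✓
  (1,3) → (φ(1),φ(3)) = (0,3) ∈ E(G2) ✓
  (1,4) → (φ(1),φ(4)) = (0,2) ∈ E(G2) ✓
  (1,5) → (φ(1),φ(5)) = (0,1) ∈ E(G2) ✓
  (1,6) → (φ(1),φ(6)) = (0,8) ∈ E(G2) ✓
  (1,7) → (φ(1),φ(7)) = (0,6) ∈ E(G2) ✓
  (2,4) → (φ(2),φ(4)) = (2,9) ∈ E(G2) ✓
  (2,6) → (φ(2),φ(6)) = (8,9) ∈ E(G2) ✓
  (3,4) → (φ(3),φ(4)) = (2,3) ∈ E(G2) ✓
  (3,5) → (φ(3),φ(5)) = (1,3) ∈ E(G2) ✓
  (3,7) → (φ(3),φ(7)) = (3,6) ∈ E(G2) ✓
  (3,8) → (φ(3),φ(8)) = (3,5) ∈ E(G2) ✓
  (4,5) → (φ(4),φ(5)) = (1,2) ∈ E(G2) ✓
  (4,6) → (φ(4),φ(6)) = (2,8) ∈ E(G2) ✓
  (4,7) → (φ(4),φ(7)) = (2,6) ∈ E(G2) ✓
  (4,8) → (φ(4),φ(8)) = (2,5) ∈ E(G2) ✓
  (5,6) → (φ(5),φ(6)) = (1,8) ∈ E(G2) ✓
  (5,7) → (φ(5),φ(7)) = (1,6) ∈ E(G2) ✓
  (5,9) → (φ(5),φ(9)) = (1,7) ∈ E(G2) ✓
  (6,7) → (φ(6),φ(7)) = (6,8) ∈ E(G2) ✓
  (7,8) → (φ(7),φ(8)) = (5,6) ∈ E(G2) ✓
  (7,9) → (φ(7),φ(9)) = (6,7) ∈ E(G2) ✓
All 26 edges of G1 map to edges of G2, and |E(G1)| = |E(G2)| = 26, so φ is a bijection on edges as well as vertices. Hence G1 ≅ G2.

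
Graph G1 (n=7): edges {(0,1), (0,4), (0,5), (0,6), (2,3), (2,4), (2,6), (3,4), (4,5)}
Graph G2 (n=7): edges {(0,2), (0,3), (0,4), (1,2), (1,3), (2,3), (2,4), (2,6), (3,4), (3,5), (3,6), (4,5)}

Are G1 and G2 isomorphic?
No, not isomorphic

The graphs are NOT isomorphic.

Counting triangles (3-cliques): G1 has 2, G2 has 7.
Triangle count is an isomorphism invariant, so differing triangle counts rule out isomorphism.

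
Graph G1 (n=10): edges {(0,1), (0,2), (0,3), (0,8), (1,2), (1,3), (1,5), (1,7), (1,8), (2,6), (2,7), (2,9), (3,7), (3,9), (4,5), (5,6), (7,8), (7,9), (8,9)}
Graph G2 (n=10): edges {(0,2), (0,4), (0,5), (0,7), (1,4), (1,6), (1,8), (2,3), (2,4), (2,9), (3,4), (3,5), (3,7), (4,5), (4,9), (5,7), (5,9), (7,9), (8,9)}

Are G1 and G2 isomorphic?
Yes, isomorphic

The graphs are isomorphic.
One valid mapping φ: V(G1) → V(G2): 0→2, 1→4, 2→9, 3→0, 4→6, 5→1, 6→8, 7→5, 8→3, 9→7

Verify φ preserves adjacency — for each edge of G1, its image is an edge of G2:
  (0,1) → (φ(0),φ(1)) = (2,4) ∈ E(G2) ✓
  (0,2) → (φ(0),φ(2)) = (2,9) ∈ E(G2) ✓
  (0,3) → (φ(0),φ(3)) = (0,2) ∈ E(G2) ✓
  (0,8) → (φ(0),φ(8)) = (2,3) ∈ E(G2) ✓
  (1,2) → (φ(1),φ(2)) = (4,9) ∈ E(G2) ✓
  (1,3) → (φ(1),φ(3)) = (0,4) ∈ E(G2) ✓
  (1,5) → (φ(1),φ(5)) = (1,4) ∈ E(G2) ✓
  (1,7) → (φ(1),φ(7)) = (4,5) ∈ E(G2) ✓
  (1,8) → (φ(1),φ(8)) = (3,4) ∈ E(G2) ✓
  (2,6) → (φ(2),φ(6)) = (8,9) ∈ E(G2) ✓
  (2,7) → (φ(2),φ(7)) = (5,9) ∈ E(G2) ✓
  (2,9) → (φ(2),φ(9)) = (7,9) ∈ E(G2) ✓
  (3,7) → (φ(3),φ(7)) = (0,5) ∈ E(G2) ✓
  (3,9) → (φ(3),φ(9)) = (0,7) ∈ E(G2) ✓
  (4,5) → (φ(4),φ(5)) = (1,6) ∈ E(G2) ✓
  (5,6) → (φ(5),φ(6)) = (1,8) ∈ E(G2) ✓
  (7,8) → (φ(7),φ(8)) = (3,5) ∈ E(G2) ✓
  (7,9) → (φ(7),φ(9)) = (5,7) ∈ E(G2) ✓
  (8,9) → (φ(8),φ(9)) = (3,7) ∈ E(G2) ✓
All 19 edges of G1 map to edges of G2, and |E(G1)| = |E(G2)| = 19, so φ is a bijection on edges as well as vertices. Hence G1 ≅ G2.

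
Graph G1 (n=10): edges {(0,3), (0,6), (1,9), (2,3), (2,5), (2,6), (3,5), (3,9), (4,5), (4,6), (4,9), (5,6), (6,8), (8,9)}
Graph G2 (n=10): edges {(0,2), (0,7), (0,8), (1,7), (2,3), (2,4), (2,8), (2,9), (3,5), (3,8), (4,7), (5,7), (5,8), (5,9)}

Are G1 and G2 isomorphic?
Yes, isomorphic

The graphs are isomorphic.
One valid mapping φ: V(G1) → V(G2): 0→9, 1→1, 2→3, 3→5, 4→0, 5→8, 6→2, 7→6, 8→4, 9→7

Verify φ preserves adjacency — for each edge of G1, its image is an edge of G2:
  (0,3) → (φ(0),φ(3)) = (5,9) ∈ E(G2) ✓
  (0,6) → (φ(0),φ(6)) = (2,9) ∈ E(G2) ✓
  (1,9) → (φ(1),φ(9)) = (1,7) ∈ E(G2) ✓
  (2,3) → (φ(2),φ(3)) = (3,5) ∈ E(G2) ✓
  (2,5) → (φ(2),φ(5)) = (3,8) ∈ E(G2) ✓
  (2,6) → (φ(2),φ(6)) = (2,3) ∈ E(G2) ✓
  (3,5) → (φ(3),φ(5)) = (5,8) ∈ E(G2) ✓
  (3,9) → (φ(3),φ(9)) = (5,7) ∈ E(G2) ✓
  (4,5) → (φ(4),φ(5)) = (0,8) ∈ E(G2) ✓
  (4,6) → (φ(4),φ(6)) = (0,2) ∈ E(G2) ✓
  (4,9) → (φ(4),φ(9)) = (0,7) ∈ E(G2) ✓
  (5,6) → (φ(5),φ(6)) = (2,8) ∈ E(G2) ✓
  (6,8) → (φ(6),φ(8)) = (2,4) ∈ E(G2) ✓
  (8,9) → (φ(8),φ(9)) = (4,7) ∈ E(G2) ✓
All 14 edges of G1 map to edges of G2, and |E(G1)| = |E(G2)| = 14, so φ is a bijection on edges as well as vertices. Hence G1 ≅ G2.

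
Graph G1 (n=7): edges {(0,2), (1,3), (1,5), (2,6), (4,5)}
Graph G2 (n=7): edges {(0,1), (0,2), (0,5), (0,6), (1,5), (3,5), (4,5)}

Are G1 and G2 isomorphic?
No, not isomorphic

The graphs are NOT isomorphic.

Connected components of G1: 2 component(s) with vertex sets [[0, 2, 6], [1, 3, 4, 5]], sizes [3, 4].
Connected components of G2: 1 component(s) with vertex sets [[0, 1, 2, 3, 4, 5, 6]], sizes [7].
The number of connected components (and the multiset of component sizes) is an isomorphism invariant — an isomorphism maps each component of G1 bijectively onto a component of G2. Since G1 has 2 component(s) and G2 has 1, they cannot be isomorphic.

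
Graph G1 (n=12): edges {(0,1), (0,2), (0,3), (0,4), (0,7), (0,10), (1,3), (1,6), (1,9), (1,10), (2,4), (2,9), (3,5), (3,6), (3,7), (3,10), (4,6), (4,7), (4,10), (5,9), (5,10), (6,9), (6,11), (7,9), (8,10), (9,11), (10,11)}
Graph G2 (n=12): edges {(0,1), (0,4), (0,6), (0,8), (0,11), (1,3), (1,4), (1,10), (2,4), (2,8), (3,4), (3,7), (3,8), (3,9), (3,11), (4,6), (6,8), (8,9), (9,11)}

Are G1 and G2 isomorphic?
No, not isomorphic

The graphs are NOT isomorphic.

Connected components of G1: 1 component(s) with vertex sets [[0, 1, 2, 3, 4, 5, 6, 7, 8, 9, 10, 11]], sizes [12].
Connected components of G2: 2 component(s) with vertex sets [[5], [0, 1, 2, 3, 4, 6, 7, 8, 9, 10, 11]], sizes [1, 11].
The number of connected components (and the multiset of component sizes) is an isomorphism invariant — an isomorphism maps each component of G1 bijectively onto a component of G2. Since G1 has 1 component(s) and G2 has 2, they cannot be isomorphic.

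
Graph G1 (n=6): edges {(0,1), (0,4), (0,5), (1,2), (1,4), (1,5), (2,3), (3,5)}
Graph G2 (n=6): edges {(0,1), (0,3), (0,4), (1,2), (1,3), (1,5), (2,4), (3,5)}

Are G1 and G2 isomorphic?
Yes, isomorphic

The graphs are isomorphic.
One valid mapping φ: V(G1) → V(G2): 0→3, 1→1, 2→2, 3→4, 4→5, 5→0

Verify φ preserves adjacency — for each edge of G1, its image is an edge of G2:
  (0,1) → (φ(0),φ(1)) = (1,3) ∈ E(G2) ✓
  (0,4) → (φ(0),φ(4)) = (3,5) ∈ E(G2) ✓
  (0,5) → (φ(0),φ(5)) = (0,3) ∈ E(G2) ✓
  (1,2) → (φ(1),φ(2)) = (1,2) ∈ E(G2) ✓
  (1,4) → (φ(1),φ(4)) = (1,5) ∈ E(G2) ✓
  (1,5) → (φ(1),φ(5)) = (0,1) ∈ E(G2) ✓
  (2,3) → (φ(2),φ(3)) = (2,4) ∈ E(G2) ✓
  (3,5) → (φ(3),φ(5)) = (0,4) ∈ E(G2) ✓
All 8 edges of G1 map to edges of G2, and |E(G1)| = |E(G2)| = 8, so φ is a bijection on edges as well as vertices. Hence G1 ≅ G2.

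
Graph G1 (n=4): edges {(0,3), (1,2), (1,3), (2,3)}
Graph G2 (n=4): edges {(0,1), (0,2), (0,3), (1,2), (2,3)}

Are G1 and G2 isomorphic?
No, not isomorphic

The graphs are NOT isomorphic.

Degrees in G1: deg(0)=1, deg(1)=2, deg(2)=2, deg(3)=3.
Sorted degree sequence of G1: [3, 2, 2, 1].
Degrees in G2: deg(0)=3, deg(1)=2, deg(2)=3, deg(3)=2.
Sorted degree sequence of G2: [3, 3, 2, 2].
The (sorted) degree sequence is an isomorphism invariant, so since G1 and G2 have different degree sequences they cannot be isomorphic.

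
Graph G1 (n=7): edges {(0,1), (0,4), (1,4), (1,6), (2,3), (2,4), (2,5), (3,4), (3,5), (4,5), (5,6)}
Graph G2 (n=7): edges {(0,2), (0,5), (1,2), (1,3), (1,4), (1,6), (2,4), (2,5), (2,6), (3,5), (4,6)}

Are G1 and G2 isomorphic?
Yes, isomorphic

The graphs are isomorphic.
One valid mapping φ: V(G1) → V(G2): 0→0, 1→5, 2→6, 3→4, 4→2, 5→1, 6→3

Verify φ preserves adjacency — for each edge of G1, its image is an edge of G2:
  (0,1) → (φ(0),φ(1)) = (0,5) ∈ E(G2) ✓
  (0,4) → (φ(0),φ(4)) = (0,2) ∈ E(G2) ✓
  (1,4) → (φ(1),φ(4)) = (2,5) ∈ E(G2) ✓
  (1,6) → (φ(1),φ(6)) = (3,5) ∈ E(G2) ✓
  (2,3) → (φ(2),φ(3)) = (4,6) ∈ E(G2) ✓
  (2,4) → (φ(2),φ(4)) = (2,6) ∈ E(G2) ✓
  (2,5) → (φ(2),φ(5)) = (1,6) ∈ E(G2) ✓
  (3,4) → (φ(3),φ(4)) = (2,4) ∈ E(G2) ✓
  (3,5) → (φ(3),φ(5)) = (1,4) ∈ E(G2) ✓
  (4,5) → (φ(4),φ(5)) = (1,2) ∈ E(G2) ✓
  (5,6) → (φ(5),φ(6)) = (1,3) ∈ E(G2) ✓
All 11 edges of G1 map to edges of G2, and |E(G1)| = |E(G2)| = 11, so φ is a bijection on edges as well as vertices. Hence G1 ≅ G2.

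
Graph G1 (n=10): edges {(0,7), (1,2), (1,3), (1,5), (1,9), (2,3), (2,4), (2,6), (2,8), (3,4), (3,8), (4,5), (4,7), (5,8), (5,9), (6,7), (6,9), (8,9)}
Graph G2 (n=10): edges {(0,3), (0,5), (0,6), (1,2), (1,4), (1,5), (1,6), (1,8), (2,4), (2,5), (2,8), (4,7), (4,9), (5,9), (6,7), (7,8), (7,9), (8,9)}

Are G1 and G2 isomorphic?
Yes, isomorphic

The graphs are isomorphic.
One valid mapping φ: V(G1) → V(G2): 0→3, 1→8, 2→1, 3→2, 4→5, 5→9, 6→6, 7→0, 8→4, 9→7

Verify φ preserves adjacency — for each edge of G1, its image is an edge of G2:
  (0,7) → (φ(0),φ(7)) = (0,3) ∈ E(G2) ✓
  (1,2) → (φ(1),φ(2)) = (1,8) ∈ E(G2) ✓
  (1,3) → (φ(1),φ(3)) = (2,8) ∈ E(G2) ✓
  (1,5) → (φ(1),φ(5)) = (8,9) ∈ E(G2) ✓
  (1,9) → (φ(1),φ(9)) = (7,8) ∈ E(G2) ✓
  (2,3) → (φ(2),φ(3)) = (1,2) ∈ E(G2) ✓
  (2,4) → (φ(2),φ(4)) = (1,5) ∈ E(G2) ✓
  (2,6) → (φ(2),φ(6)) = (1,6) ∈ E(G2) ✓
  (2,8) → (φ(2),φ(8)) = (1,4) ∈ E(G2) ✓
  (3,4) → (φ(3),φ(4)) = (2,5) ∈ E(G2) ✓
  (3,8) → (φ(3),φ(8)) = (2,4) ∈ E(G2) ✓
  (4,5) → (φ(4),φ(5)) = (5,9) ∈ E(G2) ✓
  (4,7) → (φ(4),φ(7)) = (0,5) ∈ E(G2) ✓
  (5,8) → (φ(5),φ(8)) = (4,9) ∈ E(G2) ✓
  (5,9) → (φ(5),φ(9)) = (7,9) ∈ E(G2) ✓
  (6,7) → (φ(6),φ(7)) = (0,6) ∈ E(G2) ✓
  (6,9) → (φ(6),φ(9)) = (6,7) ∈ E(G2) ✓
  (8,9) → (φ(8),φ(9)) = (4,7) ∈ E(G2) ✓
All 18 edges of G1 map to edges of G2, and |E(G1)| = |E(G2)| = 18, so φ is a bijection on edges as well as vertices. Hence G1 ≅ G2.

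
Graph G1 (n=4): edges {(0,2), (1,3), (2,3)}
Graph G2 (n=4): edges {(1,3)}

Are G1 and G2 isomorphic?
No, not isomorphic

The graphs are NOT isomorphic.

Connected components of G1: 1 component(s) with vertex sets [[0, 1, 2, 3]], sizes [4].
Connected components of G2: 3 component(s) with vertex sets [[0], [2], [1, 3]], sizes [1, 1, 2].
The number of connected components (and the multiset of component sizes) is an isomorphism invariant — an isomorphism maps each component of G1 bijectively onto a component of G2. Since G1 has 1 component(s) and G2 has 3, they cannot be isomorphic.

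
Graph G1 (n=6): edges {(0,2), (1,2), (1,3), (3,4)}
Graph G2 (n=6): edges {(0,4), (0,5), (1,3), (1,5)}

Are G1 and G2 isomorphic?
Yes, isomorphic

The graphs are isomorphic.
One valid mapping φ: V(G1) → V(G2): 0→4, 1→5, 2→0, 3→1, 4→3, 5→2

Verify φ preserves adjacency — for each edge of G1, its image is an edge of G2:
  (0,2) → (φ(0),φ(2)) = (0,4) ∈ E(G2) ✓
  (1,2) → (φ(1),φ(2)) = (0,5) ∈ E(G2) ✓
  (1,3) → (φ(1),φ(3)) = (1,5) ∈ E(G2) ✓
  (3,4) → (φ(3),φ(4)) = (1,3) ∈ E(G2) ✓
All 4 edges of G1 map to edges of G2, and |E(G1)| = |E(G2)| = 4, so φ is a bijection on edges as well as vertices. Hence G1 ≅ G2.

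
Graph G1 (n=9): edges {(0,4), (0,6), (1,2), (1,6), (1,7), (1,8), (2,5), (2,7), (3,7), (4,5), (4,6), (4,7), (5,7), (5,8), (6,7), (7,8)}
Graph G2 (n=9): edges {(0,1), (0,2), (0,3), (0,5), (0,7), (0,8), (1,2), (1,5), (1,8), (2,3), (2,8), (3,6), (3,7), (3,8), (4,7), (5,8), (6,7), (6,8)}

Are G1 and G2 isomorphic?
No, not isomorphic

The graphs are NOT isomorphic.

Degrees in G1: deg(0)=2, deg(1)=4, deg(2)=3, deg(3)=1, deg(4)=4, deg(5)=4, deg(6)=4, deg(7)=7, deg(8)=3.
Sorted degree sequence of G1: [7, 4, 4, 4, 4, 3, 3, 2, 1].
Degrees in G2: deg(0)=6, deg(1)=4, deg(2)=4, deg(3)=5, deg(4)=1, deg(5)=3, deg(6)=3, deg(7)=4, deg(8)=6.
Sorted degree sequence of G2: [6, 6, 5, 4, 4, 4, 3, 3, 1].
The (sorted) degree sequence is an isomorphism invariant, so since G1 and G2 have different degree sequences they cannot be isomorphic.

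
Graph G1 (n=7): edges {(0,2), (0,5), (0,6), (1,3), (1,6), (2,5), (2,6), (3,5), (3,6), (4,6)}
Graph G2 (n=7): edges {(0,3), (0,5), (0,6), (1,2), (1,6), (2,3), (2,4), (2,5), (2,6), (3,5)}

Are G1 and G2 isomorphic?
Yes, isomorphic

The graphs are isomorphic.
One valid mapping φ: V(G1) → V(G2): 0→5, 1→1, 2→3, 3→6, 4→4, 5→0, 6→2

Verify φ preserves adjacency — for each edge of G1, its image is an edge of G2:
  (0,2) → (φ(0),φ(2)) = (3,5) ∈ E(G2) ✓
  (0,5) → (φ(0),φ(5)) = (0,5) ∈ E(G2) ✓
  (0,6) → (φ(0),φ(6)) = (2,5) ∈ E(G2) ✓
  (1,3) → (φ(1),φ(3)) = (1,6) ∈ E(G2) ✓
  (1,6) → (φ(1),φ(6)) = (1,2) ∈ E(G2) ✓
  (2,5) → (φ(2),φ(5)) = (0,3) ∈ E(G2) ✓
  (2,6) → (φ(2),φ(6)) = (2,3) ∈ E(G2) ✓
  (3,5) → (φ(3),φ(5)) = (0,6) ∈ E(G2) ✓
  (3,6) → (φ(3),φ(6)) = (2,6) ∈ E(G2) ✓
  (4,6) → (φ(4),φ(6)) = (2,4) ∈ E(G2) ✓
All 10 edges of G1 map to edges of G2, and |E(G1)| = |E(G2)| = 10, so φ is a bijection on edges as well as vertices. Hence G1 ≅ G2.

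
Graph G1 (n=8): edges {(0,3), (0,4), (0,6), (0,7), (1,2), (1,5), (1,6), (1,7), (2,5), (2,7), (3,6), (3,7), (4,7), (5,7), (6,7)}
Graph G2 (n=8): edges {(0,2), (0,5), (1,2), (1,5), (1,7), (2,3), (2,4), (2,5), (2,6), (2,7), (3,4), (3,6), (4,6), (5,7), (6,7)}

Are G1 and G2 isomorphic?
Yes, isomorphic

The graphs are isomorphic.
One valid mapping φ: V(G1) → V(G2): 0→5, 1→6, 2→3, 3→1, 4→0, 5→4, 6→7, 7→2

Verify φ preserves adjacency — for each edge of G1, its image is an edge of G2:
  (0,3) → (φ(0),φ(3)) = (1,5) ∈ E(G2) ✓
  (0,4) → (φ(0),φ(4)) = (0,5) ∈ E(G2) ✓
  (0,6) → (φ(0),φ(6)) = (5,7) ∈ E(G2) ✓
  (0,7) → (φ(0),φ(7)) = (2,5) ∈ E(G2) ✓
  (1,2) → (φ(1),φ(2)) = (3,6) ∈ E(G2) ✓
  (1,5) → (φ(1),φ(5)) = (4,6) ∈ E(G2) ✓
  (1,6) → (φ(1),φ(6)) = (6,7) ∈ E(G2) ✓
  (1,7) → (φ(1),φ(7)) = (2,6) ∈ E(G2) ✓
  (2,5) → (φ(2),φ(5)) = (3,4) ∈ E(G2) ✓
  (2,7) → (φ(2),φ(7)) = (2,3) ∈ E(G2) ✓
  (3,6) → (φ(3),φ(6)) = (1,7) ∈ E(G2) ✓
  (3,7) → (φ(3),φ(7)) = (1,2) ∈ E(G2) ✓
  (4,7) → (φ(4),φ(7)) = (0,2) ∈ E(G2) ✓
  (5,7) → (φ(5),φ(7)) = (2,4) ∈ E(G2) ✓
  (6,7) → (φ(6),φ(7)) = (2,7) ∈ E(G2) ✓
All 15 edges of G1 map to edges of G2, and |E(G1)| = |E(G2)| = 15, so φ is a bijection on edges as well as vertices. Hence G1 ≅ G2.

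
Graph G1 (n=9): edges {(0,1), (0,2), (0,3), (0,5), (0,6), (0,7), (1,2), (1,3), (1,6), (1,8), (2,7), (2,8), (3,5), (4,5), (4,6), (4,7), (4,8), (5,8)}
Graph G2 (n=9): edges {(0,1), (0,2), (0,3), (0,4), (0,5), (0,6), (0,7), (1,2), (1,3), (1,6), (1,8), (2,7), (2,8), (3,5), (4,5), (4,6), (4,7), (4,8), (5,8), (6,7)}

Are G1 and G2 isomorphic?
No, not isomorphic

The graphs are NOT isomorphic.

Counting edges: G1 has 18 edge(s); G2 has 20 edge(s).
Edge count is an isomorphism invariant (a bijection on vertices induces a bijection on edges), so differing edge counts rule out isomorphism.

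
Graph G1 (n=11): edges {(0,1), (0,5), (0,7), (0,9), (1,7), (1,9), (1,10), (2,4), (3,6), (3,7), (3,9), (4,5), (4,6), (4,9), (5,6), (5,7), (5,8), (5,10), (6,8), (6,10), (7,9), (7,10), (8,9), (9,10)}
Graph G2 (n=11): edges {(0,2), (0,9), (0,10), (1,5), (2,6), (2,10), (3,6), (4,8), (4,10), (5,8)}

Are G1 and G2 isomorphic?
No, not isomorphic

The graphs are NOT isomorphic.

Connected components of G1: 1 component(s) with vertex sets [[0, 1, 2, 3, 4, 5, 6, 7, 8, 9, 10]], sizes [11].
Connected components of G2: 2 component(s) with vertex sets [[7], [0, 1, 2, 3, 4, 5, 6, 8, 9, 10]], sizes [1, 10].
The number of connected components (and the multiset of component sizes) is an isomorphism invariant — an isomorphism maps each component of G1 bijectively onto a component of G2. Since G1 has 1 component(s) and G2 has 2, they cannot be isomorphic.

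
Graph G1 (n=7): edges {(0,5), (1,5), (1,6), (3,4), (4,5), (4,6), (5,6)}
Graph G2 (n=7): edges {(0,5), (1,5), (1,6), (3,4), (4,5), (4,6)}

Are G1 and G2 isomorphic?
No, not isomorphic

The graphs are NOT isomorphic.

Counting edges: G1 has 7 edge(s); G2 has 6 edge(s).
Edge count is an isomorphism invariant (a bijection on vertices induces a bijection on edges), so differing edge counts rule out isomorphism.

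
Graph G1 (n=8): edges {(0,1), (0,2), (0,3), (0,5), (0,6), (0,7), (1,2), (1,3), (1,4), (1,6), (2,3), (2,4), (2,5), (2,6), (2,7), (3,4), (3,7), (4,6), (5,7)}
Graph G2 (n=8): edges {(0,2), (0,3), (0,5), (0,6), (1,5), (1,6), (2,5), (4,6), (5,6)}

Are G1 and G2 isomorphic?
No, not isomorphic

The graphs are NOT isomorphic.

Connected components of G1: 1 component(s) with vertex sets [[0, 1, 2, 3, 4, 5, 6, 7]], sizes [8].
Connected components of G2: 2 component(s) with vertex sets [[7], [0, 1, 2, 3, 4, 5, 6]], sizes [1, 7].
The number of connected components (and the multiset of component sizes) is an isomorphism invariant — an isomorphism maps each component of G1 bijectively onto a component of G2. Since G1 has 1 component(s) and G2 has 2, they cannot be isomorphic.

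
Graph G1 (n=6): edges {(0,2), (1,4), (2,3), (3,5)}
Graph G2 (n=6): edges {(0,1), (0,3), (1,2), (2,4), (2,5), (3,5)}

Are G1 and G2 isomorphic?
No, not isomorphic

The graphs are NOT isomorphic.

Degrees in G1: deg(0)=1, deg(1)=1, deg(2)=2, deg(3)=2, deg(4)=1, deg(5)=1.
Sorted degree sequence of G1: [2, 2, 1, 1, 1, 1].
Degrees in G2: deg(0)=2, deg(1)=2, deg(2)=3, deg(3)=2, deg(4)=1, deg(5)=2.
Sorted degree sequence of G2: [3, 2, 2, 2, 2, 1].
The (sorted) degree sequence is an isomorphism invariant, so since G1 and G2 have different degree sequences they cannot be isomorphic.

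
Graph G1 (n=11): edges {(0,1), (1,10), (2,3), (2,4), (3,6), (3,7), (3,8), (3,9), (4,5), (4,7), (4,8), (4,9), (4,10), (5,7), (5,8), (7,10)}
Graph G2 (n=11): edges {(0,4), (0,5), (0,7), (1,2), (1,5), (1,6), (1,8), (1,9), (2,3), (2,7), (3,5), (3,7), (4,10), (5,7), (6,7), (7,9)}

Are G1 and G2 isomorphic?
Yes, isomorphic

The graphs are isomorphic.
One valid mapping φ: V(G1) → V(G2): 0→10, 1→4, 2→6, 3→1, 4→7, 5→3, 6→8, 7→5, 8→2, 9→9, 10→0

Verify φ preserves adjacency — for each edge of G1, its image is an edge of G2:
  (0,1) → (φ(0),φ(1)) = (4,10) ∈ E(G2) ✓
  (1,10) → (φ(1),φ(10)) = (0,4) ∈ E(G2) ✓
  (2,3) → (φ(2),φ(3)) = (1,6) ∈ E(G2) ✓
  (2,4) → (φ(2),φ(4)) = (6,7) ∈ E(G2) ✓
  (3,6) → (φ(3),φ(6)) = (1,8) ∈ E(G2) ✓
  (3,7) → (φ(3),φ(7)) = (1,5) ∈ E(G2) ✓
  (3,8) → (φ(3),φ(8)) = (1,2) ∈ E(G2) ✓
  (3,9) → (φ(3),φ(9)) = (1,9) ∈ E(G2) ✓
  (4,5) → (φ(4),φ(5)) = (3,7) ∈ E(G2) ✓
  (4,7) → (φ(4),φ(7)) = (5,7) ∈ E(G2) ✓
  (4,8) → (φ(4),φ(8)) = (2,7) ∈ E(G2) ✓
  (4,9) → (φ(4),φ(9)) = (7,9) ∈ E(G2) ✓
  (4,10) → (φ(4),φ(10)) = (0,7) ∈ E(G2) ✓
  (5,7) → (φ(5),φ(7)) = (3,5) ∈ E(G2) ✓
  (5,8) → (φ(5),φ(8)) = (2,3) ∈ E(G2) ✓
  (7,10) → (φ(7),φ(10)) = (0,5) ∈ E(G2) ✓
All 16 edges of G1 map to edges of G2, and |E(G1)| = |E(G2)| = 16, so φ is a bijection on edges as well as vertices. Hence G1 ≅ G2.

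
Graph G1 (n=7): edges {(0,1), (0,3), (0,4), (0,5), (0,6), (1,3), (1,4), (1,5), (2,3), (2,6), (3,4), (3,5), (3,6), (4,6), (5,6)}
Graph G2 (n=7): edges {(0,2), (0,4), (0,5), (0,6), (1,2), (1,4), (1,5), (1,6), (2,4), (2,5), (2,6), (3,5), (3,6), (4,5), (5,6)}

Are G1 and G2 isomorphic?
Yes, isomorphic

The graphs are isomorphic.
One valid mapping φ: V(G1) → V(G2): 0→2, 1→4, 2→3, 3→5, 4→0, 5→1, 6→6

Verify φ preserves adjacency — for each edge of G1, its image is an edge of G2:
  (0,1) → (φ(0),φ(1)) = (2,4) ∈ E(G2) ✓
  (0,3) → (φ(0),φ(3)) = (2,5) ∈ E(G2) ✓
  (0,4) → (φ(0),φ(4)) = (0,2) ∈ E(G2) ✓
  (0,5) → (φ(0),φ(5)) = (1,2) ∈ E(G2) ✓
  (0,6) → (φ(0),φ(6)) = (2,6) ∈ E(G2) ✓
  (1,3) → (φ(1),φ(3)) = (4,5) ∈ E(G2) ✓
  (1,4) → (φ(1),φ(4)) = (0,4) ∈ E(G2) ✓
  (1,5) → (φ(1),φ(5)) = (1,4) ∈ E(G2) ✓
  (2,3) → (φ(2),φ(3)) = (3,5) ∈ E(G2) ✓
  (2,6) → (φ(2),φ(6)) = (3,6) ∈ E(G2) ✓
  (3,4) → (φ(3),φ(4)) = (0,5) ∈ E(G2) ✓
  (3,5) → (φ(3),φ(5)) = (1,5) ∈ E(G2) ✓
  (3,6) → (φ(3),φ(6)) = (5,6) ∈ E(G2) ✓
  (4,6) → (φ(4),φ(6)) = (0,6) ∈ E(G2) ✓
  (5,6) → (φ(5),φ(6)) = (1,6) ∈ E(G2) ✓
All 15 edges of G1 map to edges of G2, and |E(G1)| = |E(G2)| = 15, so φ is a bijection on edges as well as vertices. Hence G1 ≅ G2.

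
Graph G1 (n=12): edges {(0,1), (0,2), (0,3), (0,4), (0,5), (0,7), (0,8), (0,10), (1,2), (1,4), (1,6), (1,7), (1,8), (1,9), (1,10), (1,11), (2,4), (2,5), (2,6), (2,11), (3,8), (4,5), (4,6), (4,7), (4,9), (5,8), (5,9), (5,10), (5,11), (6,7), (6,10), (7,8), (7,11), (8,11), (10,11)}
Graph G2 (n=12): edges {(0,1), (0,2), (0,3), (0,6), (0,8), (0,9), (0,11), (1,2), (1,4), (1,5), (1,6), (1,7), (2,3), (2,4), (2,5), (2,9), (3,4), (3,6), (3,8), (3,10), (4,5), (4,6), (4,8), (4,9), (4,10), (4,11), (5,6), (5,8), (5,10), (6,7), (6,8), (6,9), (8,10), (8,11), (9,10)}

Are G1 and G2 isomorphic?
Yes, isomorphic

The graphs are isomorphic.
One valid mapping φ: V(G1) → V(G2): 0→6, 1→4, 2→3, 3→7, 4→8, 5→0, 6→10, 7→5, 8→1, 9→11, 10→9, 11→2

Verify φ preserves adjacency — for each edge of G1, its image is an edge of G2:
  (0,1) → (φ(0),φ(1)) = (4,6) ∈ E(G2) ✓
  (0,2) → (φ(0),φ(2)) = (3,6) ∈ E(G2) ✓
  (0,3) → (φ(0),φ(3)) = (6,7) ∈ E(G2) ✓
  (0,4) → (φ(0),φ(4)) = (6,8) ∈ E(G2) ✓
  (0,5) → (φ(0),φ(5)) = (0,6) ∈ E(G2) ✓
  (0,7) → (φ(0),φ(7)) = (5,6) ∈ E(G2) ✓
  (0,8) → (φ(0),φ(8)) = (1,6) ∈ E(G2) ✓
  (0,10) → (φ(0),φ(10)) = (6,9) ∈ E(G2) ✓
  (1,2) → (φ(1),φ(2)) = (3,4) ∈ E(G2) ✓
  (1,4) → (φ(1),φ(4)) = (4,8) ∈ E(G2) ✓
  (1,6) → (φ(1),φ(6)) = (4,10) ∈ E(G2) ✓
  (1,7) → (φ(1),φ(7)) = (4,5) ∈ E(G2) ✓
  (1,8) → (φ(1),φ(8)) = (1,4) ∈ E(G2) ✓
  (1,9) → (φ(1),φ(9)) = (4,11) ∈ E(G2) ✓
  (1,10) → (φ(1),φ(10)) = (4,9) ∈ E(G2) ✓
  (1,11) → (φ(1),φ(11)) = (2,4) ∈ E(G2) ✓
  (2,4) → (φ(2),φ(4)) = (3,8) ∈ E(G2) ✓
  (2,5) → (φ(2),φ(5)) = (0,3) ∈ E(G2) ✓
  (2,6) → (φ(2),φ(6)) = (3,10) ∈ E(G2) ✓
  (2,11) → (φ(2),φ(11)) = (2,3) ∈ E(G2) ✓
  (3,8) → (φ(3),φ(8)) = (1,7) ∈ E(G2) ✓
  (4,5) → (φ(4),φ(5)) = (0,8) ∈ E(G2) ✓
  (4,6) → (φ(4),φ(6)) = (8,10) ∈ E(G2) ✓
  (4,7) → (φ(4),φ(7)) = (5,8) ∈ E(G2) ✓
  (4,9) → (φ(4),φ(9)) = (8,11) ∈ E(G2) ✓
  (5,8) → (φ(5),φ(8)) = (0,1) ∈ E(G2) ✓
  (5,9) → (φ(5),φ(9)) = (0,11) ∈ E(G2) ✓
  (5,10) → (φ(5),φ(10)) = (0,9) ∈ E(G2) ✓
  (5,11) → (φ(5),φ(11)) = (0,2) ∈ E(G2) ✓
  (6,7) → (φ(6),φ(7)) = (5,10) ∈ E(G2) ✓
  (6,10) → (φ(6),φ(10)) = (9,10) ∈ E(G2) ✓
  (7,8) → (φ(7),φ(8)) = (1,5) ∈ E(G2) ✓
  (7,11) → (φ(7),φ(11)) = (2,5) ∈ E(G2) ✓
  (8,11) → (φ(8),φ(11)) = (1,2) ∈ E(G2) ✓
  (10,11) → (φ(10),φ(11)) = (2,9) ∈ E(G2) ✓
All 35 edges of G1 map to edges of G2, and |E(G1)| = |E(G2)| = 35, so φ is a bijection on edges as well as vertices. Hence G1 ≅ G2.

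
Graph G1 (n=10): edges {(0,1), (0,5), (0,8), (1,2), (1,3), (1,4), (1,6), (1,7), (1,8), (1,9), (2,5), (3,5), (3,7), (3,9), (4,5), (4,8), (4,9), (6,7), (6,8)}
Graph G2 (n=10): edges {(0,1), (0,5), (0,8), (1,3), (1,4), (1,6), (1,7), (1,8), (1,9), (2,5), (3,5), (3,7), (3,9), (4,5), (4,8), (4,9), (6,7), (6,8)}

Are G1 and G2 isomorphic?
No, not isomorphic

The graphs are NOT isomorphic.

Counting edges: G1 has 19 edge(s); G2 has 18 edge(s).
Edge count is an isomorphism invariant (a bijection on vertices induces a bijection on edges), so differing edge counts rule out isomorphism.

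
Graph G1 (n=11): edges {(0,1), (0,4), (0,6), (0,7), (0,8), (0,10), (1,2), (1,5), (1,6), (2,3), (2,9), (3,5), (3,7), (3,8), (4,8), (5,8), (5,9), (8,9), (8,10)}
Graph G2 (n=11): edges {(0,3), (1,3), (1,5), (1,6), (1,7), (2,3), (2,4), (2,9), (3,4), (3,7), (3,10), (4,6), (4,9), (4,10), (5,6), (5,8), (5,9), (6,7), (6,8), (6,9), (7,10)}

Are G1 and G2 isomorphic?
No, not isomorphic

The graphs are NOT isomorphic.

Counting triangles (3-cliques): G1 has 5, G2 has 10.
Triangle count is an isomorphism invariant, so differing triangle counts rule out isomorphism.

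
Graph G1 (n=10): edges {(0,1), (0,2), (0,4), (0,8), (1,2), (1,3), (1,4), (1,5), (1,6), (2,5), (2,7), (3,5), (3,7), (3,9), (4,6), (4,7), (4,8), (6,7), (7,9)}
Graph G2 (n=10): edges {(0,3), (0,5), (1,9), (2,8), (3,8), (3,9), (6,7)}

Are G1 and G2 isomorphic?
No, not isomorphic

The graphs are NOT isomorphic.

Connected components of G1: 1 component(s) with vertex sets [[0, 1, 2, 3, 4, 5, 6, 7, 8, 9]], sizes [10].
Connected components of G2: 3 component(s) with vertex sets [[4], [6, 7], [0, 1, 2, 3, 5, 8, 9]], sizes [1, 2, 7].
The number of connected components (and the multiset of component sizes) is an isomorphism invariant — an isomorphism maps each component of G1 bijectively onto a component of G2. Since G1 has 1 component(s) and G2 has 3, they cannot be isomorphic.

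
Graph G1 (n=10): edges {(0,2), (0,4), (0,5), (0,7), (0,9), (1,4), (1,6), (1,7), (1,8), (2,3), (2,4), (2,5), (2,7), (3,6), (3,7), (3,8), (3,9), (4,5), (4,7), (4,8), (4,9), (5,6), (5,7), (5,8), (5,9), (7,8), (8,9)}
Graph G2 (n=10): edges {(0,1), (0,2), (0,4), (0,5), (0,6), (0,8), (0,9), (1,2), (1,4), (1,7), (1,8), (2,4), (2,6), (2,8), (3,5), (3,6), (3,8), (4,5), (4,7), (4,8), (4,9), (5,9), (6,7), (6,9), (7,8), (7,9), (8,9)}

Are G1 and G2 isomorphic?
Yes, isomorphic

The graphs are isomorphic.
One valid mapping φ: V(G1) → V(G2): 0→1, 1→5, 2→2, 3→6, 4→4, 5→8, 6→3, 7→0, 8→9, 9→7

Verify φ preserves adjacency — for each edge of G1, its image is an edge of G2:
  (0,2) → (φ(0),φ(2)) = (1,2) ∈ E(G2) ✓
  (0,4) → (φ(0),φ(4)) = (1,4) ∈ E(G2) ✓
  (0,5) → (φ(0),φ(5)) = (1,8) ∈ E(G2) ✓
  (0,7) → (φ(0),φ(7)) = (0,1) ∈ E(G2) ✓
  (0,9) → (φ(0),φ(9)) = (1,7) ∈ E(G2) ✓
  (1,4) → (φ(1),φ(4)) = (4,5) ∈ E(G2) ✓
  (1,6) → (φ(1),φ(6)) = (3,5) ∈ E(G2) ✓
  (1,7) → (φ(1),φ(7)) = (0,5) ∈ E(G2) ✓
  (1,8) → (φ(1),φ(8)) = (5,9) ∈ E(G2) ✓
  (2,3) → (φ(2),φ(3)) = (2,6) ∈ E(G2) ✓
  (2,4) → (φ(2),φ(4)) = (2,4) ∈ E(G2) ✓
  (2,5) → (φ(2),φ(5)) = (2,8) ∈ E(G2) ✓
  (2,7) → (φ(2),φ(7)) = (0,2) ∈ E(G2) ✓
  (3,6) → (φ(3),φ(6)) = (3,6) ∈ E(G2) ✓
  (3,7) → (φ(3),φ(7)) = (0,6) ∈ E(G2) ✓
  (3,8) → (φ(3),φ(8)) = (6,9) ∈ E(G2) ✓
  (3,9) → (φ(3),φ(9)) = (6,7) ∈ E(G2) ✓
  (4,5) → (φ(4),φ(5)) = (4,8) ∈ E(G2) ✓
  (4,7) → (φ(4),φ(7)) = (0,4) ∈ E(G2) ✓
  (4,8) → (φ(4),φ(8)) = (4,9) ∈ E(G2) ✓
  (4,9) → (φ(4),φ(9)) = (4,7) ∈ E(G2) ✓
  (5,6) → (φ(5),φ(6)) = (3,8) ∈ E(G2) ✓
  (5,7) → (φ(5),φ(7)) = (0,8) ∈ E(G2) ✓
  (5,8) → (φ(5),φ(8)) = (8,9) ∈ E(G2) ✓
  (5,9) → (φ(5),φ(9)) = (7,8) ∈ E(G2) ✓
  (7,8) → (φ(7),φ(8)) = (0,9) ∈ E(G2) ✓
  (8,9) → (φ(8),φ(9)) = (7,9) ∈ E(G2) ✓
All 27 edges of G1 map to edges of G2, and |E(G1)| = |E(G2)| = 27, so φ is a bijection on edges as well as vertices. Hence G1 ≅ G2.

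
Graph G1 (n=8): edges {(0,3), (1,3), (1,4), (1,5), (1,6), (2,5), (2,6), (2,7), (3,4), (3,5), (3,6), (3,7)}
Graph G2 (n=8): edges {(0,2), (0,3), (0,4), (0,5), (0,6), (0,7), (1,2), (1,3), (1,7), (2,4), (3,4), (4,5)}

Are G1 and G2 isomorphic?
Yes, isomorphic

The graphs are isomorphic.
One valid mapping φ: V(G1) → V(G2): 0→6, 1→4, 2→1, 3→0, 4→5, 5→2, 6→3, 7→7

Verify φ preserves adjacency — for each edge of G1, its image is an edge of G2:
  (0,3) → (φ(0),φ(3)) = (0,6) ∈ E(G2) ✓
  (1,3) → (φ(1),φ(3)) = (0,4) ∈ E(G2) ✓
  (1,4) → (φ(1),φ(4)) = (4,5) ∈ E(G2) ✓
  (1,5) → (φ(1),φ(5)) = (2,4) ∈ E(G2) ✓
  (1,6) → (φ(1),φ(6)) = (3,4) ∈ E(G2) ✓
  (2,5) → (φ(2),φ(5)) = (1,2) ∈ E(G2) ✓
  (2,6) → (φ(2),φ(6)) = (1,3) ∈ E(G2) ✓
  (2,7) → (φ(2),φ(7)) = (1,7) ∈ E(G2) ✓
  (3,4) → (φ(3),φ(4)) = (0,5) ∈ E(G2) ✓
  (3,5) → (φ(3),φ(5)) = (0,2) ∈ E(G2) ✓
  (3,6) → (φ(3),φ(6)) = (0,3) ∈ E(G2) ✓
  (3,7) → (φ(3),φ(7)) = (0,7) ∈ E(G2) ✓
All 12 edges of G1 map to edges of G2, and |E(G1)| = |E(G2)| = 12, so φ is a bijection on edges as well as vertices. Hence G1 ≅ G2.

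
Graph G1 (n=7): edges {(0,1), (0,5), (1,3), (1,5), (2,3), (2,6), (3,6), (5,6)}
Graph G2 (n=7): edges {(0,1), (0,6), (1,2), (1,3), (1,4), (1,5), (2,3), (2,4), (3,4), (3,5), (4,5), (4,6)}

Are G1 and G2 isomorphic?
No, not isomorphic

The graphs are NOT isomorphic.

Degrees in G1: deg(0)=2, deg(1)=3, deg(2)=2, deg(3)=3, deg(4)=0, deg(5)=3, deg(6)=3.
Sorted degree sequence of G1: [3, 3, 3, 3, 2, 2, 0].
Degrees in G2: deg(0)=2, deg(1)=5, deg(2)=3, deg(3)=4, deg(4)=5, deg(5)=3, deg(6)=2.
Sorted degree sequence of G2: [5, 5, 4, 3, 3, 2, 2].
The (sorted) degree sequence is an isomorphism invariant, so since G1 and G2 have different degree sequences they cannot be isomorphic.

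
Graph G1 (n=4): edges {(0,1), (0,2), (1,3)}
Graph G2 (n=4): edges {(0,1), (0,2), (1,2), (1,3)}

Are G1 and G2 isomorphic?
No, not isomorphic

The graphs are NOT isomorphic.

Counting edges: G1 has 3 edge(s); G2 has 4 edge(s).
Edge count is an isomorphism invariant (a bijection on vertices induces a bijection on edges), so differing edge counts rule out isomorphism.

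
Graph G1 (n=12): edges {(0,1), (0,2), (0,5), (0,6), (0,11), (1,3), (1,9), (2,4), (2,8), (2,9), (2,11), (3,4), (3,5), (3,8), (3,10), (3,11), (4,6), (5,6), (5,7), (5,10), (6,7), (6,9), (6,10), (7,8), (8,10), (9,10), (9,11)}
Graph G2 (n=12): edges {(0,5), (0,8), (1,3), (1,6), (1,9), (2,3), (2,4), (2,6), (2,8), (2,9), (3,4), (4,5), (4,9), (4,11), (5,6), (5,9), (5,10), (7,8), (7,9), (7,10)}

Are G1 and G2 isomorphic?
No, not isomorphic

The graphs are NOT isomorphic.

Degrees in G1: deg(0)=5, deg(1)=3, deg(2)=5, deg(3)=6, deg(4)=3, deg(5)=5, deg(6)=6, deg(7)=3, deg(8)=4, deg(9)=5, deg(10)=5, deg(11)=4.
Sorted degree sequence of G1: [6, 6, 5, 5, 5, 5, 5, 4, 4, 3, 3, 3].
Degrees in G2: deg(0)=2, deg(1)=3, deg(2)=5, deg(3)=3, deg(4)=5, deg(5)=5, deg(6)=3, deg(7)=3, deg(8)=3, deg(9)=5, deg(10)=2, deg(11)=1.
Sorted degree sequence of G2: [5, 5, 5, 5, 3, 3, 3, 3, 3, 2, 2, 1].
The (sorted) degree sequence is an isomorphism invariant, so since G1 and G2 have different degree sequences they cannot be isomorphic.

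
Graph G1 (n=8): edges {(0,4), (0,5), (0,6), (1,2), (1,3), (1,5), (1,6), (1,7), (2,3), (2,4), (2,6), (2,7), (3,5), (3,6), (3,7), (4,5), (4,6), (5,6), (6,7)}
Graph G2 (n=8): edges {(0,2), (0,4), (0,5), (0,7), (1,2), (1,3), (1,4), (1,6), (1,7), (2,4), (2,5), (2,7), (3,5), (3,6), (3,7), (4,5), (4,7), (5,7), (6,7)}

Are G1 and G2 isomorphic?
Yes, isomorphic

The graphs are isomorphic.
One valid mapping φ: V(G1) → V(G2): 0→6, 1→4, 2→5, 3→2, 4→3, 5→1, 6→7, 7→0

Verify φ preserves adjacency — for each edge of G1, its image is an edge of G2:
  (0,4) → (φ(0),φ(4)) = (3,6) ∈ E(G2) ✓
  (0,5) → (φ(0),φ(5)) = (1,6) ∈ E(G2) ✓
  (0,6) → (φ(0),φ(6)) = (6,7) ∈ E(G2) ✓
  (1,2) → (φ(1),φ(2)) = (4,5) ∈ E(G2) ✓
  (1,3) → (φ(1),φ(3)) = (2,4) ∈ E(G2) ✓
  (1,5) → (φ(1),φ(5)) = (1,4) ∈ E(G2) ✓
  (1,6) → (φ(1),φ(6)) = (4,7) ∈ E(G2) ✓
  (1,7) → (φ(1),φ(7)) = (0,4) ∈ E(G2) ✓
  (2,3) → (φ(2),φ(3)) = (2,5) ∈ E(G2) ✓
  (2,4) → (φ(2),φ(4)) = (3,5) ∈ E(G2) ✓
  (2,6) → (φ(2),φ(6)) = (5,7) ∈ E(G2) ✓
  (2,7) → (φ(2),φ(7)) = (0,5) ∈ E(G2) ✓
  (3,5) → (φ(3),φ(5)) = (1,2) ∈ E(G2) ✓
  (3,6) → (φ(3),φ(6)) = (2,7) ∈ E(G2) ✓
  (3,7) → (φ(3),φ(7)) = (0,2) ∈ E(G2) ✓
  (4,5) → (φ(4),φ(5)) = (1,3) ∈ E(G2) ✓
  (4,6) → (φ(4),φ(6)) = (3,7) ∈ E(G2) ✓
  (5,6) → (φ(5),φ(6)) = (1,7) ∈ E(G2) ✓
  (6,7) → (φ(6),φ(7)) = (0,7) ∈ E(G2) ✓
All 19 edges of G1 map to edges of G2, and |E(G1)| = |E(G2)| = 19, so φ is a bijection on edges as well as vertices. Hence G1 ≅ G2.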